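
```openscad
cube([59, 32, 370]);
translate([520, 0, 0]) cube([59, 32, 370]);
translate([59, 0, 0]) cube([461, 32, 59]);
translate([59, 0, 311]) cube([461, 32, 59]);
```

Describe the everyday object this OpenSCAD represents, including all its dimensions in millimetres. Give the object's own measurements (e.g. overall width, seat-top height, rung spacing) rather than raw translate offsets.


A rectangular picture frame lying in the x–z plane (depth along y). The opening is 461 mm wide (x) by 252 mm tall (z), surrounded by a border 59 mm wide on all four sides. The frame is 32 mm deep and is made of two full-height vertical stiles with two horizontal rails fitted between them.


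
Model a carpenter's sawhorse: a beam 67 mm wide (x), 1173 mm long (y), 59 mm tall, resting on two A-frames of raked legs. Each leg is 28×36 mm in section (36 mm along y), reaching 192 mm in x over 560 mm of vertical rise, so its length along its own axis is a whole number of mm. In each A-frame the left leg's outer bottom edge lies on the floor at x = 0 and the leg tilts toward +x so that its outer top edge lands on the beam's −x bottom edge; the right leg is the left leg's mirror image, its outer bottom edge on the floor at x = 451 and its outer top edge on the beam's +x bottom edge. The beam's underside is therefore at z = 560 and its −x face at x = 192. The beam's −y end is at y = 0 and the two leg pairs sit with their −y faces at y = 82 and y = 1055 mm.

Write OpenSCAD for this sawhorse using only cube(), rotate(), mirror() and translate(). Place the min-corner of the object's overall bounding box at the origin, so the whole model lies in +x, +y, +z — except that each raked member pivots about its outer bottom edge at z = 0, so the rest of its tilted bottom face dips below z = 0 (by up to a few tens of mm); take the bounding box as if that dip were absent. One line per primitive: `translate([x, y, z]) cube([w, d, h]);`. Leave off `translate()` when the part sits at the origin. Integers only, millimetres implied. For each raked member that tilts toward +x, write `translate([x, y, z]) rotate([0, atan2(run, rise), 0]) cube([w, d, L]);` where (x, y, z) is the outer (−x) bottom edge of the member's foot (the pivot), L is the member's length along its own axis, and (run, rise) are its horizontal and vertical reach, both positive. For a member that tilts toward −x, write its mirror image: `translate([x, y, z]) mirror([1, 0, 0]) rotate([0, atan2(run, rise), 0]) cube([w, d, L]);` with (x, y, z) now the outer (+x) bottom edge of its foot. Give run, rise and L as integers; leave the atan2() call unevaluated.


translate([192, 0, 560]) cube([67, 1173, 59]);
translate([0, 82, 0]) rotate([0, atan2(192, 560), 0]) cube([28, 36, 592]);
translate([451, 82, 0]) mirror([1, 0, 0]) rotate([0, atan2(192, 560), 0]) cube([28, 36, 592]);
translate([0, 1055, 0]) rotate([0, atan2(192, 560), 0]) cube([28, 36, 592]);
translate([451, 1055, 0]) mirror([1, 0, 0]) rotate([0, atan2(192, 560), 0]) cube([28, 36, 592]);


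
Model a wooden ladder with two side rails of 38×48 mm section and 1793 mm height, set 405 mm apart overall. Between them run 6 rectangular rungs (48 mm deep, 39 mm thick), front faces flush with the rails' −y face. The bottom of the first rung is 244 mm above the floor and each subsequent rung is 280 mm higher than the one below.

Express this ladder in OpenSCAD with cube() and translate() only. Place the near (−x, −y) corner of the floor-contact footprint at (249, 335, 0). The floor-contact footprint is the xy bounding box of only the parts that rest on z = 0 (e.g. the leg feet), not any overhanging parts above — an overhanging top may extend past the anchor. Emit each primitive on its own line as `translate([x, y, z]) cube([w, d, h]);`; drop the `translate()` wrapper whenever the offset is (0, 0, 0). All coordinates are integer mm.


// rung span = 405 - 2*38 = 329
// rung[k] z = 244 + k*280
translate([249, 335, 0]) cube([38, 48, 1793]);
translate([616, 335, 0]) cube([38, 48, 1793]);
translate([287, 335, 244]) cube([329, 48, 39]);
translate([287, 335, 524]) cube([329, 48, 39]);
translate([287, 335, 804]) cube([329, 48, 39]);
translate([287, 335, 1084]) cube([329, 48, 39]);
translate([287, 335, 1364]) cube([329, 48, 39]);
translate([287, 335, 1644]) cube([329, 48, 39]);


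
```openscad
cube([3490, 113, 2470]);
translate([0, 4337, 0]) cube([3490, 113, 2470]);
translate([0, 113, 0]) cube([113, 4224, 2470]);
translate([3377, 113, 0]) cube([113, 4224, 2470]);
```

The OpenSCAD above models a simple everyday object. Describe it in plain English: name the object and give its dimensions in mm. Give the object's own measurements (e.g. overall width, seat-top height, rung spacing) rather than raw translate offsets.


The wall frame of a small rectangular building: four walls, each 2470 mm tall and 113 mm thick, enclosing a footprint 3490 mm (x) by 4450 mm (y) outside-to-outside, with no floor or roof. The front and back walls (the −y and +y sides) span the full width; the two side walls fit between them.


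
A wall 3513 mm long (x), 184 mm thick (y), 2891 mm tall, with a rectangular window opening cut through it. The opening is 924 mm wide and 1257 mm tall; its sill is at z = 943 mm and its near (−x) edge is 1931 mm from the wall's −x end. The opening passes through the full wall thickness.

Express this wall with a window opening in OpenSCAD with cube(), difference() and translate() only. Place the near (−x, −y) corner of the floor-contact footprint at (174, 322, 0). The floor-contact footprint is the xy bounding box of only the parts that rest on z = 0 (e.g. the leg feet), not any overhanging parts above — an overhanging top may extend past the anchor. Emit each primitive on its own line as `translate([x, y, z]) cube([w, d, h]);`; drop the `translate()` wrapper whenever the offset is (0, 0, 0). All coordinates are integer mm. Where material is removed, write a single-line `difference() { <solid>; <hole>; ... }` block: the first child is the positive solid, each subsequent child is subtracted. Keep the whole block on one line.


difference() { translate([174, 322, 0]) cube([3513, 184, 2891]); translate([2105, 322, 943]) cube([924, 184, 1257]); }


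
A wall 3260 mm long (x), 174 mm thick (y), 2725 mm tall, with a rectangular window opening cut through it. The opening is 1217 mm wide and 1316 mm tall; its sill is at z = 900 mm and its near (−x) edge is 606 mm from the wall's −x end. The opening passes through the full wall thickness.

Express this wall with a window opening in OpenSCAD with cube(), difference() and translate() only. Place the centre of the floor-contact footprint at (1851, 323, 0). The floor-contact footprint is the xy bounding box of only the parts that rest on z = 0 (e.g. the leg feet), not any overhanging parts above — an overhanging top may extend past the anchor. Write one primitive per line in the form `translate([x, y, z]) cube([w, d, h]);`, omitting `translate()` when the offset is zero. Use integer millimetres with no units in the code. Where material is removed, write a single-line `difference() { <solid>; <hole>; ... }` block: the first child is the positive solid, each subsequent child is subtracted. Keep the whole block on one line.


difference() { translate([221, 236, 0]) cube([3260, 174, 2725]); translate([827, 236, 900]) cube([1217, 174, 1316]); }


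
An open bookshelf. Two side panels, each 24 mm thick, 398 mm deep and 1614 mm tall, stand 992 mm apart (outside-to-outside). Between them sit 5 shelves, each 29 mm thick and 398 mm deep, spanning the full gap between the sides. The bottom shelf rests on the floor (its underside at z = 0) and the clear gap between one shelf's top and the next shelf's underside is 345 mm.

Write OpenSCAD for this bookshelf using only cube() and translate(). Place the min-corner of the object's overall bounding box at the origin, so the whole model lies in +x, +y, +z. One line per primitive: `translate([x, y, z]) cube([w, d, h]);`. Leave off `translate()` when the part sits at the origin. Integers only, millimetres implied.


cube([24, 398, 1614]);
translate([968, 0, 0]) cube([24, 398, 1614]);
translate([24, 0, 0]) cube([944, 398, 29]);
translate([24, 0, 374]) cube([944, 398, 29]);
translate([24, 0, 748]) cube([944, 398, 29]);
translate([24, 0, 1122]) cube([944, 398, 29]);
translate([24, 0, 1496]) cube([944, 398, 29]);


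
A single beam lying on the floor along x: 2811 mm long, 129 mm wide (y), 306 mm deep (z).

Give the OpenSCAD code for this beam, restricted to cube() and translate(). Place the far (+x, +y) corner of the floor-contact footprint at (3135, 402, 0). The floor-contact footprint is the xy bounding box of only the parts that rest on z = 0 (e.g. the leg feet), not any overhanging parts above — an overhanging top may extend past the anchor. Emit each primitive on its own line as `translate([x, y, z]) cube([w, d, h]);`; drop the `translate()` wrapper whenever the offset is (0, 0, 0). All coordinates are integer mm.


translate([324, 273, 0]) cube([2811, 129, 306]);


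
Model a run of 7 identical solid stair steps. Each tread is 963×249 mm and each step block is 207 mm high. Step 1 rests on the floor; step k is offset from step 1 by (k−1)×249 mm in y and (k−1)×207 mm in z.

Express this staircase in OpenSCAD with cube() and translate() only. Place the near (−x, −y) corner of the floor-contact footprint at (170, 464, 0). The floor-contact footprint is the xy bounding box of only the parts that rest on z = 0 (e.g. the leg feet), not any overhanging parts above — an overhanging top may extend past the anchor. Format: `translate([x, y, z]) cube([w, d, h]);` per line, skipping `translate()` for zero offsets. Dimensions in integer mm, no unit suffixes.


translate([170, 464, 0]) cube([963, 249, 207]);
translate([170, 713, 207]) cube([963, 249, 207]);
translate([170, 962, 414]) cube([963, 249, 207]);
translate([170, 1211, 621]) cube([963, 249, 207]);
translate([170, 1460, 828]) cube([963, 249, 207]);
translate([170, 1709, 1035]) cube([963, 249, 207]);
translate([170, 1958, 1242]) cube([963, 249, 207]);


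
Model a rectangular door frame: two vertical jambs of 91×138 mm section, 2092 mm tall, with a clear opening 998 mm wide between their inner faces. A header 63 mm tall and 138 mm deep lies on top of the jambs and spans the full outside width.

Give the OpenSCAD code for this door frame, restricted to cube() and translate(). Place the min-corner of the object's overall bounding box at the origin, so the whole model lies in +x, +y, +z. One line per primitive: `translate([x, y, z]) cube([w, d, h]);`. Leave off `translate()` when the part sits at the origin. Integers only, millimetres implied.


cube([91, 138, 2092]);
translate([1089, 0, 0]) cube([91, 138, 2092]);
translate([0, 0, 2092]) cube([1180, 138, 63]);


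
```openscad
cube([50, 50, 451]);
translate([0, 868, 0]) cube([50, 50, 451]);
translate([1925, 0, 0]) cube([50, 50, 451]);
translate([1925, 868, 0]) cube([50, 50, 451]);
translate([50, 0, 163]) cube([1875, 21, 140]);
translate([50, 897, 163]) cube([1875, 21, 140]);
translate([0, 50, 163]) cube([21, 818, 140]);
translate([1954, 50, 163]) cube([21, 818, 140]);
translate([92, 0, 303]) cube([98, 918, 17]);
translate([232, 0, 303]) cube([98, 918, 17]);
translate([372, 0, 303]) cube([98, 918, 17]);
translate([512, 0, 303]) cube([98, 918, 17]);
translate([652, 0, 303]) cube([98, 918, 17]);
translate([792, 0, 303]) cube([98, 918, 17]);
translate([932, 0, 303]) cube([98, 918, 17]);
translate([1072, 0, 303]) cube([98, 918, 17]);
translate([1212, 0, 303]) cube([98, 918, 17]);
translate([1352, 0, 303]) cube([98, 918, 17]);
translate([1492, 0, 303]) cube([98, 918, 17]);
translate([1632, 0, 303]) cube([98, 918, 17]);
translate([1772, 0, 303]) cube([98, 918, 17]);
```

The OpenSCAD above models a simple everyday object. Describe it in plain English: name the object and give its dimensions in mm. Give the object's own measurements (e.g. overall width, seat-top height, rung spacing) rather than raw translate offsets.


A bed frame 1975 mm long (x) by 918 mm wide (y). Four 50×50 mm corner posts, 451 mm tall, at the corners of the footprint. Four rails of 21 mm thickness and 140 mm height run between adjacent posts with their undersides at z = 163 mm, their outer faces flush with the outside of the frame (the two x-running rails run between the posts' inner faces; the two y-running rails run between the posts' inner faces). 13 slats, each 98 mm wide (x) and 17 mm thick, lie across the top of the two x-running rails, running the full 918 mm width of the frame in y; along x they sit between the end posts with a 42 mm gap after the −x posts and between neighbouring slats, leaving 55 mm before the +x posts.


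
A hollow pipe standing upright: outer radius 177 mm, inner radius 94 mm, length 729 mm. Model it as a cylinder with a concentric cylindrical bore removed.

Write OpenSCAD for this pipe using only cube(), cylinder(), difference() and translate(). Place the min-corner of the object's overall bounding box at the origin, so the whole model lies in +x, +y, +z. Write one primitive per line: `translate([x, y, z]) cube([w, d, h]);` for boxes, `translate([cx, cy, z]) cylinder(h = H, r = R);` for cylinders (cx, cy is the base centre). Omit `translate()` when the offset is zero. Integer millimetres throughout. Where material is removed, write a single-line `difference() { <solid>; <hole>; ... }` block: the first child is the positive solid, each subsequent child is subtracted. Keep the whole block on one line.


difference() { translate([177, 177, 0]) cylinder(h = 729, r = 177); translate([177, 177, 0]) cylinder(h = 729, r = 94); }


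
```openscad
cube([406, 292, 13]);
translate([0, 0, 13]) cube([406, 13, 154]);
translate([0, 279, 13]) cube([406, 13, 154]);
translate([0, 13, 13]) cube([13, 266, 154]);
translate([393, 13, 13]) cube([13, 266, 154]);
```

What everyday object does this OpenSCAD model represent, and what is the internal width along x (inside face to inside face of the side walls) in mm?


An open box. The internal width is 380 mm.

A 406×292 base slab with four walls standing on it — an open box. The base is 406 mm wide and the walls are 13 mm thick, so the internal width is 406 − 2 × 13 = 380 mm.


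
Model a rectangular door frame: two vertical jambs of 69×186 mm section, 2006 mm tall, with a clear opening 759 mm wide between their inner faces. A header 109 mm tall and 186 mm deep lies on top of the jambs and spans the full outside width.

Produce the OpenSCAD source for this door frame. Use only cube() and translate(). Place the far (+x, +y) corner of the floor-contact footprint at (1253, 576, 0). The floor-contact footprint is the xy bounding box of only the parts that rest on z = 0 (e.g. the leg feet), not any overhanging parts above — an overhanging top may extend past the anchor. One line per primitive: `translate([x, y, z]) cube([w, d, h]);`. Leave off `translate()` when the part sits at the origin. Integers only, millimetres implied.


translate([356, 390, 0]) cube([69, 186, 2006]);
translate([1184, 390, 0]) cube([69, 186, 2006]);
translate([356, 390, 2006]) cube([897, 186, 109]);


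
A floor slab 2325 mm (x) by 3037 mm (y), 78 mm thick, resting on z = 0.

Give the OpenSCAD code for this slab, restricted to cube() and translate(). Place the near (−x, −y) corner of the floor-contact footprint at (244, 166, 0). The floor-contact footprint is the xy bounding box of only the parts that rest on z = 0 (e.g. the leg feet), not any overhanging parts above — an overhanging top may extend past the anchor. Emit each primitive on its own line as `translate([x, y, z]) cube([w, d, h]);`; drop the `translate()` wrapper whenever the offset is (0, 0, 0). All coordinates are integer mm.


translate([244, 166, 0]) cube([2325, 3037, 78]);


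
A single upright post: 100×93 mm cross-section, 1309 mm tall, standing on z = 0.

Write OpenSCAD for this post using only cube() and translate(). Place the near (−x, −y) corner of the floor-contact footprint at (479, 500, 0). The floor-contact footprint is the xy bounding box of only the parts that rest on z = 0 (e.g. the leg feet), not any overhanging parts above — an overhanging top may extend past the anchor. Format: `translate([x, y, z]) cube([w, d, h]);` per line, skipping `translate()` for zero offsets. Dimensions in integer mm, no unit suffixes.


translate([479, 500, 0]) cube([100, 93, 1309]);


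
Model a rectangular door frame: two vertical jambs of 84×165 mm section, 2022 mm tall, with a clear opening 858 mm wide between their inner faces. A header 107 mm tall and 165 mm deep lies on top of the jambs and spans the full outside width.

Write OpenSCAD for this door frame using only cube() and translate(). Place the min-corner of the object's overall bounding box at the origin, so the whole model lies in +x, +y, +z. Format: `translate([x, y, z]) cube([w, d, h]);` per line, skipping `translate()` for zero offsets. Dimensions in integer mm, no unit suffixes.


cube([84, 165, 2022]);
translate([942, 0, 0]) cube([84, 165, 2022]);
translate([0, 0, 2022]) cube([1026, 165, 107]);


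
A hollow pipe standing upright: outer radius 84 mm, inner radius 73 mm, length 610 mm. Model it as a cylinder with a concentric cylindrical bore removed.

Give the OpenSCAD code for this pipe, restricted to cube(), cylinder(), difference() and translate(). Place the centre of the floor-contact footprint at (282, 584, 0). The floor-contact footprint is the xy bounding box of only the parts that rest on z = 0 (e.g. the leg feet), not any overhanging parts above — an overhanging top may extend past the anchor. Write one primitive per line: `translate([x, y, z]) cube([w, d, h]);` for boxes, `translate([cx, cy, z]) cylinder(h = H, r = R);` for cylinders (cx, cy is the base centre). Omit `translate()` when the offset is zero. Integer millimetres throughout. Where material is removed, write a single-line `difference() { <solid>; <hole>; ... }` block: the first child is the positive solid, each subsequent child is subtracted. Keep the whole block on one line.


difference() { translate([282, 584, 0]) cylinder(h = 610, r = 84); translate([282, 584, 0]) cylinder(h = 610, r = 73); }


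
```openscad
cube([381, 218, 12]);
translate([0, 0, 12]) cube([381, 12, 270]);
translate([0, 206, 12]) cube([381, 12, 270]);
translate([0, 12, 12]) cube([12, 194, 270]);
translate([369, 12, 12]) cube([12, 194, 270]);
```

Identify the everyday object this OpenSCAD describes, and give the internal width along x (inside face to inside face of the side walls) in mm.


An open box. The internal width is 357 mm.

A 381×218 base slab with four walls standing on it — an open box. The base is 381 mm wide and the walls are 12 mm thick, so the internal width is 381 − 2 × 12 = 357 mm.


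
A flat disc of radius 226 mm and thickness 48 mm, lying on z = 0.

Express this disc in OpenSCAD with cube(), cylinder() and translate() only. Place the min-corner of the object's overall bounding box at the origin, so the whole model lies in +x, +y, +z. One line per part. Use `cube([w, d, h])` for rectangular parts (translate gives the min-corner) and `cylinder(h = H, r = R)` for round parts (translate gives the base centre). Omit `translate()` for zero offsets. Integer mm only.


translate([226, 226, 0]) cylinder(h = 48, r = 226);


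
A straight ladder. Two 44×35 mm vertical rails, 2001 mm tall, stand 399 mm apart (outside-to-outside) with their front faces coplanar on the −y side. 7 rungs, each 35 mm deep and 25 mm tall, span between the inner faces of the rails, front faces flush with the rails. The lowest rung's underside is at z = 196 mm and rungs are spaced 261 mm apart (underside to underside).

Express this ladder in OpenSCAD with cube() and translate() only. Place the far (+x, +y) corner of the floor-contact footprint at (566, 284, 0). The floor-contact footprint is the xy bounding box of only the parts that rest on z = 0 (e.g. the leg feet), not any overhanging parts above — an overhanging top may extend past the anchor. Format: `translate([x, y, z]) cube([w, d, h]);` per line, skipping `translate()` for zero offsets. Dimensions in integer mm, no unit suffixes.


translate([167, 249, 0]) cube([44, 35, 2001]);
translate([522, 249, 0]) cube([44, 35, 2001]);
translate([211, 249, 196]) cube([311, 35, 25]);
translate([211, 249, 457]) cube([311, 35, 25]);
translate([211, 249, 718]) cube([311, 35, 25]);
translate([211, 249, 979]) cube([311, 35, 25]);
translate([211, 249, 1240]) cube([311, 35, 25]);
translate([211, 249, 1501]) cube([311, 35, 25]);
translate([211, 249, 1762]) cube([311, 35, 25]);


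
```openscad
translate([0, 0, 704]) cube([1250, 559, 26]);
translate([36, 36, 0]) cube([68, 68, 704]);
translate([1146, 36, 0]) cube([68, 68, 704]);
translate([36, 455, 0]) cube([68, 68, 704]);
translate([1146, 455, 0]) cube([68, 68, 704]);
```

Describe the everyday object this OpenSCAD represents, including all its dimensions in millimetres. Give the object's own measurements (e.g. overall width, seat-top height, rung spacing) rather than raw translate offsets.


A rectangular dining table. The top is 1250×559×26 mm with its upper surface at z = 730 mm. It stands on four 68×68 mm square legs, each inset 36 mm from the nearest pair of top edges, running from the floor to the underside of the top.


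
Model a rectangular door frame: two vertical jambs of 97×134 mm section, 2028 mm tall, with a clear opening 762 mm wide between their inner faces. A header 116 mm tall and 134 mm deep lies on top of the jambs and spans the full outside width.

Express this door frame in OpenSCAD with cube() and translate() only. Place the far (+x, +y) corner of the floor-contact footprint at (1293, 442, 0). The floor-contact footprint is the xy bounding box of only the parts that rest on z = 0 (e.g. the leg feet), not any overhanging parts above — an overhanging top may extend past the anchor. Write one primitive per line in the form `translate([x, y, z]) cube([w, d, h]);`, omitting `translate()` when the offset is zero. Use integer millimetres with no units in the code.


translate([337, 308, 0]) cube([97, 134, 2028]);
translate([1196, 308, 0]) cube([97, 134, 2028]);
translate([337, 308, 2028]) cube([956, 134, 116]);


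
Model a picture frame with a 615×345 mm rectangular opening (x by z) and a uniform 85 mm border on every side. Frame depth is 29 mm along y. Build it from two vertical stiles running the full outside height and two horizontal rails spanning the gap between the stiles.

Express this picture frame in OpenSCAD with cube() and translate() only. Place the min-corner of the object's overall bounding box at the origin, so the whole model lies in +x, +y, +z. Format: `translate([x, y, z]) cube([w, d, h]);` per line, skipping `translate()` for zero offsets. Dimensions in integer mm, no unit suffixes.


cube([85, 29, 515]);
translate([700, 0, 0]) cube([85, 29, 515]);
translate([85, 0, 0]) cube([615, 29, 85]);
translate([85, 0, 430]) cube([615, 29, 85]);


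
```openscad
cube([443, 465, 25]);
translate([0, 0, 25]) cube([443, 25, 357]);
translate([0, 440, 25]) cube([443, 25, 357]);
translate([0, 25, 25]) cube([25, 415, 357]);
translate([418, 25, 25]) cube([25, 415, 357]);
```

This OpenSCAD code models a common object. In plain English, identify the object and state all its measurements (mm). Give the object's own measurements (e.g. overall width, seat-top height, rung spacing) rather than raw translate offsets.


An open-topped rectangular box: outside dimensions 443×465×382 mm, with a uniform wall and base thickness of 25 mm. The base is a full 443×465 slab on the floor; four walls sit on top of the base. The front and back walls (the −y and +y sides) span the full width; the two side walls fit between them.


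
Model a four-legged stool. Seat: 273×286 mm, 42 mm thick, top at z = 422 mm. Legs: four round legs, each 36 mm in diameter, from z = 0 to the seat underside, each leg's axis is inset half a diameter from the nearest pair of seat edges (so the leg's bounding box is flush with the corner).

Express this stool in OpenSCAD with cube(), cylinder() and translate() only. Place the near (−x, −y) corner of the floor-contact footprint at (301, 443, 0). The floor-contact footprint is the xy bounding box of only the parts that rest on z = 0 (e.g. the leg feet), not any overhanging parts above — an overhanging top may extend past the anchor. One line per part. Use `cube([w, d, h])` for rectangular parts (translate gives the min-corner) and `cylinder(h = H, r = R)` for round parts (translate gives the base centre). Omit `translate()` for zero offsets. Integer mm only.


// leg_h = 422 - 42 = 380
translate([301, 443, 380]) cube([273, 286, 42]);
translate([319, 461, 0]) cylinder(h = 380, r = 18);
translate([556, 461, 0]) cylinder(h = 380, r = 18);
translate([319, 711, 0]) cylinder(h = 380, r = 18);
translate([556, 711, 0]) cylinder(h = 380, r = 18);


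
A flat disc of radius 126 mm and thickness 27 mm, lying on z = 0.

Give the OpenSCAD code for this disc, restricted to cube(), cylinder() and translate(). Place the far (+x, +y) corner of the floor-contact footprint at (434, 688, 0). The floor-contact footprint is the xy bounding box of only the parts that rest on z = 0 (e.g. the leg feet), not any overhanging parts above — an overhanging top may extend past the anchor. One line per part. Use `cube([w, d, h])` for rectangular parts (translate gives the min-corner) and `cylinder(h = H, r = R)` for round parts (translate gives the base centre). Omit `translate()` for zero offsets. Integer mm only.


translate([308, 562, 0]) cylinder(h = 27, r = 126);


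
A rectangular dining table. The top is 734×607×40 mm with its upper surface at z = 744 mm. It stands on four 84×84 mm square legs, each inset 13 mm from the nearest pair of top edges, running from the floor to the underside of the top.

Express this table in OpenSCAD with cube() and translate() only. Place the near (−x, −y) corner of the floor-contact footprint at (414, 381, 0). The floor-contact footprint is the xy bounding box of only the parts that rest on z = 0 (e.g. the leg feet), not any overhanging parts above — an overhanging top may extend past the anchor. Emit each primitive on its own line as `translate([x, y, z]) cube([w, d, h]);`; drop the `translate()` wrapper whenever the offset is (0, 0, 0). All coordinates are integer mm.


translate([401, 368, 704]) cube([734, 607, 40]);
translate([414, 381, 0]) cube([84, 84, 704]);
translate([1038, 381, 0]) cube([84, 84, 704]);
translate([414, 878, 0]) cube([84, 84, 704]);
translate([1038, 878, 0]) cube([84, 84, 704]);


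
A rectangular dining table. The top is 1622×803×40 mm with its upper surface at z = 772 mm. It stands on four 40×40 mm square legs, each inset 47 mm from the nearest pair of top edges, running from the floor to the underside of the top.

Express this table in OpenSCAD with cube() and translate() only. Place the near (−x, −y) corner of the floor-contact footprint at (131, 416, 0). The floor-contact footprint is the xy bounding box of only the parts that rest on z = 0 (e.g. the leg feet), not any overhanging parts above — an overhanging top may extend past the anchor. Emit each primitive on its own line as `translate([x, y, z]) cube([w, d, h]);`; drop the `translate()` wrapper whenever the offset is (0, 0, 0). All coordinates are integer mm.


// leg_h = 772 - 40 = 732
translate([84, 369, 732]) cube([1622, 803, 40]);
translate([131, 416, 0]) cube([40, 40, 732]);
translate([1619, 416, 0]) cube([40, 40, 732]);
translate([131, 1085, 0]) cube([40, 40, 732]);
translate([1619, 1085, 0]) cube([40, 40, 732]);


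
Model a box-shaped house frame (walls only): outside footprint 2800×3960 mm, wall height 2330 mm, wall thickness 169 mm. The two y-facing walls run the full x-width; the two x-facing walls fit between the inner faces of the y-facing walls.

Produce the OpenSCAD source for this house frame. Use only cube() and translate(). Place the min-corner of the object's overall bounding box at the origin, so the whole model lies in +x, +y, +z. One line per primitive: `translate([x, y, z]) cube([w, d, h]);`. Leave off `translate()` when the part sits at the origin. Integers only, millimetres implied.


cube([2800, 169, 2330]);
translate([0, 3791, 0]) cube([2800, 169, 2330]);
translate([0, 169, 0]) cube([169, 3622, 2330]);
translate([2631, 169, 0]) cube([169, 3622, 2330]);


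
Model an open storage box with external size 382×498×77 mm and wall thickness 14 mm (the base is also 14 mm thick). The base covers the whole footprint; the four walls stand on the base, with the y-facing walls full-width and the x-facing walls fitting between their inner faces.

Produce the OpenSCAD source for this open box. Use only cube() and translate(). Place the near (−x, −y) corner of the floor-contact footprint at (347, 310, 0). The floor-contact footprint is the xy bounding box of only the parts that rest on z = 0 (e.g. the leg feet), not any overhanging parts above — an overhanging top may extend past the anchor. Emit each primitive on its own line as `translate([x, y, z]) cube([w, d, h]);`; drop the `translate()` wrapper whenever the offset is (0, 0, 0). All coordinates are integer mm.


translate([347, 310, 0]) cube([382, 498, 14]);
translate([347, 310, 14]) cube([382, 14, 63]);
translate([347, 794, 14]) cube([382, 14, 63]);
translate([347, 324, 14]) cube([14, 470, 63]);
translate([715, 324, 14]) cube([14, 470, 63]);


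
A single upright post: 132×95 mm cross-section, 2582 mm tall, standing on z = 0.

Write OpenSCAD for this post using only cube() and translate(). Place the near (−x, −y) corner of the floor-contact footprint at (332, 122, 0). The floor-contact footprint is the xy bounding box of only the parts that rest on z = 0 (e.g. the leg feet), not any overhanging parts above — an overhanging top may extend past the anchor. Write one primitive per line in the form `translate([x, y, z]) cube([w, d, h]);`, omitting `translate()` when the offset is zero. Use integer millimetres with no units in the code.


translate([332, 122, 0]) cube([132, 95, 2582]);


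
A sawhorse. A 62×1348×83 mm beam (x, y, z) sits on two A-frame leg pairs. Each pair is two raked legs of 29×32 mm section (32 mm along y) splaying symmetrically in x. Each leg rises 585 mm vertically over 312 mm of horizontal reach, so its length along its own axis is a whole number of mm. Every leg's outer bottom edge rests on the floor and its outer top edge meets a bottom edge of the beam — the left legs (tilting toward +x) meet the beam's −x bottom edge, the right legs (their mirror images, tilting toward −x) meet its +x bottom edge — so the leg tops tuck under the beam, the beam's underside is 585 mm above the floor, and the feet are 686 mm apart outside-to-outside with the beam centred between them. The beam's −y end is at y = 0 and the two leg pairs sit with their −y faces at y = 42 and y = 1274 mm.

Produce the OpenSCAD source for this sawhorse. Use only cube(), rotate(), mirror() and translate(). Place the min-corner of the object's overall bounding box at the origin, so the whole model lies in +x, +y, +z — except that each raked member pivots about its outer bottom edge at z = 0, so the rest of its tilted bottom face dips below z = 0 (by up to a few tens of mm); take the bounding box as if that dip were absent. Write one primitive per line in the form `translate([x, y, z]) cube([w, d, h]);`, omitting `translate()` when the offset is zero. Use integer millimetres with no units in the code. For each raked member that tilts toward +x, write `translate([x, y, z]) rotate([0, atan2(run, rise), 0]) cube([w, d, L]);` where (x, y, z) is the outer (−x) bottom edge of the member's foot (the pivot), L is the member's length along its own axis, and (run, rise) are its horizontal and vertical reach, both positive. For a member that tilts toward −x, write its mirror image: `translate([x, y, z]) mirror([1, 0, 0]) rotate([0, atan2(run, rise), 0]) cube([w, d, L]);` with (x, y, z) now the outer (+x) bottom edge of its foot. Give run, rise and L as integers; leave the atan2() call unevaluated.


translate([312, 0, 585]) cube([62, 1348, 83]);
translate([0, 42, 0]) rotate([0, atan2(312, 585), 0]) cube([29, 32, 663]);
translate([686, 42, 0]) mirror([1, 0, 0]) rotate([0, atan2(312, 585), 0]) cube([29, 32, 663]);
translate([0, 1274, 0]) rotate([0, atan2(312, 585), 0]) cube([29, 32, 663]);
translate([686, 1274, 0]) mirror([1, 0, 0]) rotate([0, atan2(312, 585), 0]) cube([29, 32, 663]);


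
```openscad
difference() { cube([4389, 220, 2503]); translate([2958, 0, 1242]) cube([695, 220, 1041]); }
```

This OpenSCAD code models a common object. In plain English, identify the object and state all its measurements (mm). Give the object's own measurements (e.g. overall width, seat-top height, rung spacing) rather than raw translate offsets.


A wall 4389 mm long (x), 220 mm thick (y), 2503 mm tall, with a rectangular window opening cut through it. The opening is 695 mm wide and 1041 mm tall; its sill is at z = 1242 mm and its near (−x) edge is 2958 mm from the wall's −x end. The opening passes through the full wall thickness.


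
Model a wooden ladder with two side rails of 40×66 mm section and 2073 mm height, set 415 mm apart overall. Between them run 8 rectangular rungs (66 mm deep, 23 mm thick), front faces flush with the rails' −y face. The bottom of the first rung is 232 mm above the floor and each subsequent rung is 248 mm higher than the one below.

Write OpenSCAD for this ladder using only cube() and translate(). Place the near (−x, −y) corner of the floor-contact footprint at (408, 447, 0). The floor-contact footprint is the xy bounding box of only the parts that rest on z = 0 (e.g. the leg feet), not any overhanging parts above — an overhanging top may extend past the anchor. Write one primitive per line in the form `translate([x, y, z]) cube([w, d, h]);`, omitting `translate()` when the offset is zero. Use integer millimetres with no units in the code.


translate([408, 447, 0]) cube([40, 66, 2073]);
translate([783, 447, 0]) cube([40, 66, 2073]);
translate([448, 447, 232]) cube([335, 66, 23]);
translate([448, 447, 480]) cube([335, 66, 23]);
translate([448, 447, 728]) cube([335, 66, 23]);
translate([448, 447, 976]) cube([335, 66, 23]);
translate([448, 447, 1224]) cube([335, 66, 23]);
translate([448, 447, 1472]) cube([335, 66, 23]);
translate([448, 447, 1720]) cube([335, 66, 23]);
translate([448, 447, 1968]) cube([335, 66, 23]);


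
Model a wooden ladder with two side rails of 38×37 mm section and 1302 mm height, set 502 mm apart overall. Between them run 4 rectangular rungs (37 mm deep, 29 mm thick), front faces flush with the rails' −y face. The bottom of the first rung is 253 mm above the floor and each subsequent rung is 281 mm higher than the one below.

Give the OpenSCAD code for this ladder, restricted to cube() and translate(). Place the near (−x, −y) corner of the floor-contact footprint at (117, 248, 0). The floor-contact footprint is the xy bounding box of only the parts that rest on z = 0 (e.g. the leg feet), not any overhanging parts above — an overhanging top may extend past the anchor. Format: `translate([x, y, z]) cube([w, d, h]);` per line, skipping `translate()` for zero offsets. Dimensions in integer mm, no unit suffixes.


translate([117, 248, 0]) cube([38, 37, 1302]);
translate([581, 248, 0]) cube([38, 37, 1302]);
translate([155, 248, 253]) cube([426, 37, 29]);
translate([155, 248, 534]) cube([426, 37, 29]);
translate([155, 248, 815]) cube([426, 37, 29]);
translate([155, 248, 1096]) cube([426, 37, 29]);


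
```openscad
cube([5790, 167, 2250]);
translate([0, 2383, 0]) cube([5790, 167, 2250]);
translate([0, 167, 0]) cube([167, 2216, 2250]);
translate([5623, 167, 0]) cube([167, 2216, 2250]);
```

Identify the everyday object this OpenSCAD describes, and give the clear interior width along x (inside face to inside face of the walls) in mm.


A house (or room) frame. The interior width is 5456 mm.

Four 2250 mm walls enclosing a rectangle with no floor or roof — a room or house frame. Outside width is 5790 mm and wall thickness is 167 mm, so the interior width is 5790 − 2 × 167 = 5456 mm.


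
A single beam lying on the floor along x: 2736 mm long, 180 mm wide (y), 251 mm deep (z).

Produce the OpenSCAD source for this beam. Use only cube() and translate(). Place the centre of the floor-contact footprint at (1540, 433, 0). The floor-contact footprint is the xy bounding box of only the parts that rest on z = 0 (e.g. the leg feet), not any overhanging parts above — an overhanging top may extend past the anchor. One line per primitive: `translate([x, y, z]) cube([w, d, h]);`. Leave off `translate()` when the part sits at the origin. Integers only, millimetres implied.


translate([172, 343, 0]) cube([2736, 180, 251]);


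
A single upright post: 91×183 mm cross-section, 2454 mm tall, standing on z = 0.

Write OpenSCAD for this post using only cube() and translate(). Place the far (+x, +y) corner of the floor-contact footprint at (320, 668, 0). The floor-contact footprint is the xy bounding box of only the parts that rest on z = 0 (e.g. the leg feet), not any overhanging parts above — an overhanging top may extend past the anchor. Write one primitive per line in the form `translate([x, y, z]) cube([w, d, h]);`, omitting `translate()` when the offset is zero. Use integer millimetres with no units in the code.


translate([229, 485, 0]) cube([91, 183, 2454]);


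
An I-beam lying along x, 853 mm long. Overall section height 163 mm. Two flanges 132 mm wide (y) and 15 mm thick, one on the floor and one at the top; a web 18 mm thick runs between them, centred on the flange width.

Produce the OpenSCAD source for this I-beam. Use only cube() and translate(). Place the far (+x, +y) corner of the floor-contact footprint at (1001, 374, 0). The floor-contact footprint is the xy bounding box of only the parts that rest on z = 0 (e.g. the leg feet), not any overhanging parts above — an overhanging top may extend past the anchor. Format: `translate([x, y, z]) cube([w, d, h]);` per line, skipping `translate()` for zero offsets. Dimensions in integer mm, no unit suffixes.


translate([148, 242, 0]) cube([853, 132, 15]);
translate([148, 299, 15]) cube([853, 18, 133]);
translate([148, 242, 148]) cube([853, 132, 15]);


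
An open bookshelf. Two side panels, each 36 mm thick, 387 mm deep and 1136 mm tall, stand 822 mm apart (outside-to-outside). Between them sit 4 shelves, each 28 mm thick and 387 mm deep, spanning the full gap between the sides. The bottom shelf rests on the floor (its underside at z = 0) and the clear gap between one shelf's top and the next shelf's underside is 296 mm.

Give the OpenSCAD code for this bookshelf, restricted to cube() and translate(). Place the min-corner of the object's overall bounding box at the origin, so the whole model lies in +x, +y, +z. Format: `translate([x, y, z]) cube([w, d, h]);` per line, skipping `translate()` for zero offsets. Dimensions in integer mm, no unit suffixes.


cube([36, 387, 1136]);
translate([786, 0, 0]) cube([36, 387, 1136]);
translate([36, 0, 0]) cube([750, 387, 28]);
translate([36, 0, 324]) cube([750, 387, 28]);
translate([36, 0, 648]) cube([750, 387, 28]);
translate([36, 0, 972]) cube([750, 387, 28]);


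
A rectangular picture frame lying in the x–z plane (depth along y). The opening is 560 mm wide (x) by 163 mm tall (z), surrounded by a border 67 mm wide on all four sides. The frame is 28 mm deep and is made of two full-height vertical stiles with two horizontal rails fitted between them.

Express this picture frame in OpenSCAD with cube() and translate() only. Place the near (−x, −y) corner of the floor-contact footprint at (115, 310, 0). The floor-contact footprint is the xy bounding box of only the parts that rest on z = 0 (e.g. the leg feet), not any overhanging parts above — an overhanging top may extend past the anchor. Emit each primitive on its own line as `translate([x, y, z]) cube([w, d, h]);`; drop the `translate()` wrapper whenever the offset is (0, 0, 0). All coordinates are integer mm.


translate([115, 310, 0]) cube([67, 28, 297]);
translate([742, 310, 0]) cube([67, 28, 297]);
translate([182, 310, 0]) cube([560, 28, 67]);
translate([182, 310, 230]) cube([560, 28, 67]);
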